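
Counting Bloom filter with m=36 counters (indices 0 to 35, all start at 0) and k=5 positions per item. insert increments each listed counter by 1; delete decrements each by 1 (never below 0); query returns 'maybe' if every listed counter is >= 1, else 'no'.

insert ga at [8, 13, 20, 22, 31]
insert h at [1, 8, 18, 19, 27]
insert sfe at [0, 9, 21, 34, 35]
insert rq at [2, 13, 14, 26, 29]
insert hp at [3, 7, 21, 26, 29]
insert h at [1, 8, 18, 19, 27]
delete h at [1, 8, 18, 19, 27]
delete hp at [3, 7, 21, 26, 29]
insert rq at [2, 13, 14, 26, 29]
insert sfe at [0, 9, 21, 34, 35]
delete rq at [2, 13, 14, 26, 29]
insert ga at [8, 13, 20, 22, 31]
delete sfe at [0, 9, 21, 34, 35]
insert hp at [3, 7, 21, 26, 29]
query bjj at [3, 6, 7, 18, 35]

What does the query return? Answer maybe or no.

Answer: no

Derivation:
Step 1: insert ga at [8, 13, 20, 22, 31] -> counters=[0,0,0,0,0,0,0,0,1,0,0,0,0,1,0,0,0,0,0,0,1,0,1,0,0,0,0,0,0,0,0,1,0,0,0,0]
Step 2: insert h at [1, 8, 18, 19, 27] -> counters=[0,1,0,0,0,0,0,0,2,0,0,0,0,1,0,0,0,0,1,1,1,0,1,0,0,0,0,1,0,0,0,1,0,0,0,0]
Step 3: insert sfe at [0, 9, 21, 34, 35] -> counters=[1,1,0,0,0,0,0,0,2,1,0,0,0,1,0,0,0,0,1,1,1,1,1,0,0,0,0,1,0,0,0,1,0,0,1,1]
Step 4: insert rq at [2, 13, 14, 26, 29] -> counters=[1,1,1,0,0,0,0,0,2,1,0,0,0,2,1,0,0,0,1,1,1,1,1,0,0,0,1,1,0,1,0,1,0,0,1,1]
Step 5: insert hp at [3, 7, 21, 26, 29] -> counters=[1,1,1,1,0,0,0,1,2,1,0,0,0,2,1,0,0,0,1,1,1,2,1,0,0,0,2,1,0,2,0,1,0,0,1,1]
Step 6: insert h at [1, 8, 18, 19, 27] -> counters=[1,2,1,1,0,0,0,1,3,1,0,0,0,2,1,0,0,0,2,2,1,2,1,0,0,0,2,2,0,2,0,1,0,0,1,1]
Step 7: delete h at [1, 8, 18, 19, 27] -> counters=[1,1,1,1,0,0,0,1,2,1,0,0,0,2,1,0,0,0,1,1,1,2,1,0,0,0,2,1,0,2,0,1,0,0,1,1]
Step 8: delete hp at [3, 7, 21, 26, 29] -> counters=[1,1,1,0,0,0,0,0,2,1,0,0,0,2,1,0,0,0,1,1,1,1,1,0,0,0,1,1,0,1,0,1,0,0,1,1]
Step 9: insert rq at [2, 13, 14, 26, 29] -> counters=[1,1,2,0,0,0,0,0,2,1,0,0,0,3,2,0,0,0,1,1,1,1,1,0,0,0,2,1,0,2,0,1,0,0,1,1]
Step 10: insert sfe at [0, 9, 21, 34, 35] -> counters=[2,1,2,0,0,0,0,0,2,2,0,0,0,3,2,0,0,0,1,1,1,2,1,0,0,0,2,1,0,2,0,1,0,0,2,2]
Step 11: delete rq at [2, 13, 14, 26, 29] -> counters=[2,1,1,0,0,0,0,0,2,2,0,0,0,2,1,0,0,0,1,1,1,2,1,0,0,0,1,1,0,1,0,1,0,0,2,2]
Step 12: insert ga at [8, 13, 20, 22, 31] -> counters=[2,1,1,0,0,0,0,0,3,2,0,0,0,3,1,0,0,0,1,1,2,2,2,0,0,0,1,1,0,1,0,2,0,0,2,2]
Step 13: delete sfe at [0, 9, 21, 34, 35] -> counters=[1,1,1,0,0,0,0,0,3,1,0,0,0,3,1,0,0,0,1,1,2,1,2,0,0,0,1,1,0,1,0,2,0,0,1,1]
Step 14: insert hp at [3, 7, 21, 26, 29] -> counters=[1,1,1,1,0,0,0,1,3,1,0,0,0,3,1,0,0,0,1,1,2,2,2,0,0,0,2,1,0,2,0,2,0,0,1,1]
Query bjj: check counters[3]=1 counters[6]=0 counters[7]=1 counters[18]=1 counters[35]=1 -> no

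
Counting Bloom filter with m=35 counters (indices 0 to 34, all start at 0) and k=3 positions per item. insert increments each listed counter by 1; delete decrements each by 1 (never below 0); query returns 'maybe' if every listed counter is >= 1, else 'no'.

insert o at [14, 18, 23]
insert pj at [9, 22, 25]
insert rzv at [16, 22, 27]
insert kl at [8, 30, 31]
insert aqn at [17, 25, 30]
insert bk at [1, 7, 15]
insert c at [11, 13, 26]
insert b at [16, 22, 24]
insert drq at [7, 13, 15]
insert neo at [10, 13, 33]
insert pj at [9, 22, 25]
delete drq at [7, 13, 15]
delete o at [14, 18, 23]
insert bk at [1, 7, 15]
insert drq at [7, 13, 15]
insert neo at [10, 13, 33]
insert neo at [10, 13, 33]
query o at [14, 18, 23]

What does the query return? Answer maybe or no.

Answer: no

Derivation:
Step 1: insert o at [14, 18, 23] -> counters=[0,0,0,0,0,0,0,0,0,0,0,0,0,0,1,0,0,0,1,0,0,0,0,1,0,0,0,0,0,0,0,0,0,0,0]
Step 2: insert pj at [9, 22, 25] -> counters=[0,0,0,0,0,0,0,0,0,1,0,0,0,0,1,0,0,0,1,0,0,0,1,1,0,1,0,0,0,0,0,0,0,0,0]
Step 3: insert rzv at [16, 22, 27] -> counters=[0,0,0,0,0,0,0,0,0,1,0,0,0,0,1,0,1,0,1,0,0,0,2,1,0,1,0,1,0,0,0,0,0,0,0]
Step 4: insert kl at [8, 30, 31] -> counters=[0,0,0,0,0,0,0,0,1,1,0,0,0,0,1,0,1,0,1,0,0,0,2,1,0,1,0,1,0,0,1,1,0,0,0]
Step 5: insert aqn at [17, 25, 30] -> counters=[0,0,0,0,0,0,0,0,1,1,0,0,0,0,1,0,1,1,1,0,0,0,2,1,0,2,0,1,0,0,2,1,0,0,0]
Step 6: insert bk at [1, 7, 15] -> counters=[0,1,0,0,0,0,0,1,1,1,0,0,0,0,1,1,1,1,1,0,0,0,2,1,0,2,0,1,0,0,2,1,0,0,0]
Step 7: insert c at [11, 13, 26] -> counters=[0,1,0,0,0,0,0,1,1,1,0,1,0,1,1,1,1,1,1,0,0,0,2,1,0,2,1,1,0,0,2,1,0,0,0]
Step 8: insert b at [16, 22, 24] -> counters=[0,1,0,0,0,0,0,1,1,1,0,1,0,1,1,1,2,1,1,0,0,0,3,1,1,2,1,1,0,0,2,1,0,0,0]
Step 9: insert drq at [7, 13, 15] -> counters=[0,1,0,0,0,0,0,2,1,1,0,1,0,2,1,2,2,1,1,0,0,0,3,1,1,2,1,1,0,0,2,1,0,0,0]
Step 10: insert neo at [10, 13, 33] -> counters=[0,1,0,0,0,0,0,2,1,1,1,1,0,3,1,2,2,1,1,0,0,0,3,1,1,2,1,1,0,0,2,1,0,1,0]
Step 11: insert pj at [9, 22, 25] -> counters=[0,1,0,0,0,0,0,2,1,2,1,1,0,3,1,2,2,1,1,0,0,0,4,1,1,3,1,1,0,0,2,1,0,1,0]
Step 12: delete drq at [7, 13, 15] -> counters=[0,1,0,0,0,0,0,1,1,2,1,1,0,2,1,1,2,1,1,0,0,0,4,1,1,3,1,1,0,0,2,1,0,1,0]
Step 13: delete o at [14, 18, 23] -> counters=[0,1,0,0,0,0,0,1,1,2,1,1,0,2,0,1,2,1,0,0,0,0,4,0,1,3,1,1,0,0,2,1,0,1,0]
Step 14: insert bk at [1, 7, 15] -> counters=[0,2,0,0,0,0,0,2,1,2,1,1,0,2,0,2,2,1,0,0,0,0,4,0,1,3,1,1,0,0,2,1,0,1,0]
Step 15: insert drq at [7, 13, 15] -> counters=[0,2,0,0,0,0,0,3,1,2,1,1,0,3,0,3,2,1,0,0,0,0,4,0,1,3,1,1,0,0,2,1,0,1,0]
Step 16: insert neo at [10, 13, 33] -> counters=[0,2,0,0,0,0,0,3,1,2,2,1,0,4,0,3,2,1,0,0,0,0,4,0,1,3,1,1,0,0,2,1,0,2,0]
Step 17: insert neo at [10, 13, 33] -> counters=[0,2,0,0,0,0,0,3,1,2,3,1,0,5,0,3,2,1,0,0,0,0,4,0,1,3,1,1,0,0,2,1,0,3,0]
Query o: check counters[14]=0 counters[18]=0 counters[23]=0 -> no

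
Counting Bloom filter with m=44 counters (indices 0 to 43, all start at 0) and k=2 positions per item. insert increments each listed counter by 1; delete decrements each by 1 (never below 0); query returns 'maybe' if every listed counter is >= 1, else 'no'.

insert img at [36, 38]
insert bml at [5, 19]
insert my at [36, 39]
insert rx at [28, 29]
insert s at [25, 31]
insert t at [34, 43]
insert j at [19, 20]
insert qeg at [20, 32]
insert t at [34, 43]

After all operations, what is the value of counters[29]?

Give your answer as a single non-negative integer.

Answer: 1

Derivation:
Step 1: insert img at [36, 38] -> counters=[0,0,0,0,0,0,0,0,0,0,0,0,0,0,0,0,0,0,0,0,0,0,0,0,0,0,0,0,0,0,0,0,0,0,0,0,1,0,1,0,0,0,0,0]
Step 2: insert bml at [5, 19] -> counters=[0,0,0,0,0,1,0,0,0,0,0,0,0,0,0,0,0,0,0,1,0,0,0,0,0,0,0,0,0,0,0,0,0,0,0,0,1,0,1,0,0,0,0,0]
Step 3: insert my at [36, 39] -> counters=[0,0,0,0,0,1,0,0,0,0,0,0,0,0,0,0,0,0,0,1,0,0,0,0,0,0,0,0,0,0,0,0,0,0,0,0,2,0,1,1,0,0,0,0]
Step 4: insert rx at [28, 29] -> counters=[0,0,0,0,0,1,0,0,0,0,0,0,0,0,0,0,0,0,0,1,0,0,0,0,0,0,0,0,1,1,0,0,0,0,0,0,2,0,1,1,0,0,0,0]
Step 5: insert s at [25, 31] -> counters=[0,0,0,0,0,1,0,0,0,0,0,0,0,0,0,0,0,0,0,1,0,0,0,0,0,1,0,0,1,1,0,1,0,0,0,0,2,0,1,1,0,0,0,0]
Step 6: insert t at [34, 43] -> counters=[0,0,0,0,0,1,0,0,0,0,0,0,0,0,0,0,0,0,0,1,0,0,0,0,0,1,0,0,1,1,0,1,0,0,1,0,2,0,1,1,0,0,0,1]
Step 7: insert j at [19, 20] -> counters=[0,0,0,0,0,1,0,0,0,0,0,0,0,0,0,0,0,0,0,2,1,0,0,0,0,1,0,0,1,1,0,1,0,0,1,0,2,0,1,1,0,0,0,1]
Step 8: insert qeg at [20, 32] -> counters=[0,0,0,0,0,1,0,0,0,0,0,0,0,0,0,0,0,0,0,2,2,0,0,0,0,1,0,0,1,1,0,1,1,0,1,0,2,0,1,1,0,0,0,1]
Step 9: insert t at [34, 43] -> counters=[0,0,0,0,0,1,0,0,0,0,0,0,0,0,0,0,0,0,0,2,2,0,0,0,0,1,0,0,1,1,0,1,1,0,2,0,2,0,1,1,0,0,0,2]
Final counters=[0,0,0,0,0,1,0,0,0,0,0,0,0,0,0,0,0,0,0,2,2,0,0,0,0,1,0,0,1,1,0,1,1,0,2,0,2,0,1,1,0,0,0,2] -> counters[29]=1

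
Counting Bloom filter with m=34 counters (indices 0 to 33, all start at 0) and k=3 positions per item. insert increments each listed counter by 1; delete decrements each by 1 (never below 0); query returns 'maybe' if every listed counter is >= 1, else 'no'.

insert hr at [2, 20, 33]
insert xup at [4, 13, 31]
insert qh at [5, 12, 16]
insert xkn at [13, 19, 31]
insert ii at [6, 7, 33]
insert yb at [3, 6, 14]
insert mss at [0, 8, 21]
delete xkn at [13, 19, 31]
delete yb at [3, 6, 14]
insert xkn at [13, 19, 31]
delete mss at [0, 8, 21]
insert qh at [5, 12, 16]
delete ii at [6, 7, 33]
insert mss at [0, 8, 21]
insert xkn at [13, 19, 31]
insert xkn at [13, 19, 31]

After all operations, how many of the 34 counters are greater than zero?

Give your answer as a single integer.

Answer: 13

Derivation:
Step 1: insert hr at [2, 20, 33] -> counters=[0,0,1,0,0,0,0,0,0,0,0,0,0,0,0,0,0,0,0,0,1,0,0,0,0,0,0,0,0,0,0,0,0,1]
Step 2: insert xup at [4, 13, 31] -> counters=[0,0,1,0,1,0,0,0,0,0,0,0,0,1,0,0,0,0,0,0,1,0,0,0,0,0,0,0,0,0,0,1,0,1]
Step 3: insert qh at [5, 12, 16] -> counters=[0,0,1,0,1,1,0,0,0,0,0,0,1,1,0,0,1,0,0,0,1,0,0,0,0,0,0,0,0,0,0,1,0,1]
Step 4: insert xkn at [13, 19, 31] -> counters=[0,0,1,0,1,1,0,0,0,0,0,0,1,2,0,0,1,0,0,1,1,0,0,0,0,0,0,0,0,0,0,2,0,1]
Step 5: insert ii at [6, 7, 33] -> counters=[0,0,1,0,1,1,1,1,0,0,0,0,1,2,0,0,1,0,0,1,1,0,0,0,0,0,0,0,0,0,0,2,0,2]
Step 6: insert yb at [3, 6, 14] -> counters=[0,0,1,1,1,1,2,1,0,0,0,0,1,2,1,0,1,0,0,1,1,0,0,0,0,0,0,0,0,0,0,2,0,2]
Step 7: insert mss at [0, 8, 21] -> counters=[1,0,1,1,1,1,2,1,1,0,0,0,1,2,1,0,1,0,0,1,1,1,0,0,0,0,0,0,0,0,0,2,0,2]
Step 8: delete xkn at [13, 19, 31] -> counters=[1,0,1,1,1,1,2,1,1,0,0,0,1,1,1,0,1,0,0,0,1,1,0,0,0,0,0,0,0,0,0,1,0,2]
Step 9: delete yb at [3, 6, 14] -> counters=[1,0,1,0,1,1,1,1,1,0,0,0,1,1,0,0,1,0,0,0,1,1,0,0,0,0,0,0,0,0,0,1,0,2]
Step 10: insert xkn at [13, 19, 31] -> counters=[1,0,1,0,1,1,1,1,1,0,0,0,1,2,0,0,1,0,0,1,1,1,0,0,0,0,0,0,0,0,0,2,0,2]
Step 11: delete mss at [0, 8, 21] -> counters=[0,0,1,0,1,1,1,1,0,0,0,0,1,2,0,0,1,0,0,1,1,0,0,0,0,0,0,0,0,0,0,2,0,2]
Step 12: insert qh at [5, 12, 16] -> counters=[0,0,1,0,1,2,1,1,0,0,0,0,2,2,0,0,2,0,0,1,1,0,0,0,0,0,0,0,0,0,0,2,0,2]
Step 13: delete ii at [6, 7, 33] -> counters=[0,0,1,0,1,2,0,0,0,0,0,0,2,2,0,0,2,0,0,1,1,0,0,0,0,0,0,0,0,0,0,2,0,1]
Step 14: insert mss at [0, 8, 21] -> counters=[1,0,1,0,1,2,0,0,1,0,0,0,2,2,0,0,2,0,0,1,1,1,0,0,0,0,0,0,0,0,0,2,0,1]
Step 15: insert xkn at [13, 19, 31] -> counters=[1,0,1,0,1,2,0,0,1,0,0,0,2,3,0,0,2,0,0,2,1,1,0,0,0,0,0,0,0,0,0,3,0,1]
Step 16: insert xkn at [13, 19, 31] -> counters=[1,0,1,0,1,2,0,0,1,0,0,0,2,4,0,0,2,0,0,3,1,1,0,0,0,0,0,0,0,0,0,4,0,1]
Final counters=[1,0,1,0,1,2,0,0,1,0,0,0,2,4,0,0,2,0,0,3,1,1,0,0,0,0,0,0,0,0,0,4,0,1] -> 13 nonzero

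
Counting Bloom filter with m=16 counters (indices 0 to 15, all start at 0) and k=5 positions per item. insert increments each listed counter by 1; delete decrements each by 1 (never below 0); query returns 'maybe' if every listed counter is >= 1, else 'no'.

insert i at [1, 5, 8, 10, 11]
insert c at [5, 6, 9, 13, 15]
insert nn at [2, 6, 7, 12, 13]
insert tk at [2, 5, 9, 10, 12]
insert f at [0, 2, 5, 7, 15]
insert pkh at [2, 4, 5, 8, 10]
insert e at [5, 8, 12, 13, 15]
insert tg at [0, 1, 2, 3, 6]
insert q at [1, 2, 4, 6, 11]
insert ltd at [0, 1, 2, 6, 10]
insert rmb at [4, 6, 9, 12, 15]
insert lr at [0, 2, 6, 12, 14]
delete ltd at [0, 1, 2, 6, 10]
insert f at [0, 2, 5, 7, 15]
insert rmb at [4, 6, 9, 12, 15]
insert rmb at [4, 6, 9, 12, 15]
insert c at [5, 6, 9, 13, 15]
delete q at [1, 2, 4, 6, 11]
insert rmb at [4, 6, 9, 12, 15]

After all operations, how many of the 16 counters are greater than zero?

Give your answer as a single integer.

Answer: 16

Derivation:
Step 1: insert i at [1, 5, 8, 10, 11] -> counters=[0,1,0,0,0,1,0,0,1,0,1,1,0,0,0,0]
Step 2: insert c at [5, 6, 9, 13, 15] -> counters=[0,1,0,0,0,2,1,0,1,1,1,1,0,1,0,1]
Step 3: insert nn at [2, 6, 7, 12, 13] -> counters=[0,1,1,0,0,2,2,1,1,1,1,1,1,2,0,1]
Step 4: insert tk at [2, 5, 9, 10, 12] -> counters=[0,1,2,0,0,3,2,1,1,2,2,1,2,2,0,1]
Step 5: insert f at [0, 2, 5, 7, 15] -> counters=[1,1,3,0,0,4,2,2,1,2,2,1,2,2,0,2]
Step 6: insert pkh at [2, 4, 5, 8, 10] -> counters=[1,1,4,0,1,5,2,2,2,2,3,1,2,2,0,2]
Step 7: insert e at [5, 8, 12, 13, 15] -> counters=[1,1,4,0,1,6,2,2,3,2,3,1,3,3,0,3]
Step 8: insert tg at [0, 1, 2, 3, 6] -> counters=[2,2,5,1,1,6,3,2,3,2,3,1,3,3,0,3]
Step 9: insert q at [1, 2, 4, 6, 11] -> counters=[2,3,6,1,2,6,4,2,3,2,3,2,3,3,0,3]
Step 10: insert ltd at [0, 1, 2, 6, 10] -> counters=[3,4,7,1,2,6,5,2,3,2,4,2,3,3,0,3]
Step 11: insert rmb at [4, 6, 9, 12, 15] -> counters=[3,4,7,1,3,6,6,2,3,3,4,2,4,3,0,4]
Step 12: insert lr at [0, 2, 6, 12, 14] -> counters=[4,4,8,1,3,6,7,2,3,3,4,2,5,3,1,4]
Step 13: delete ltd at [0, 1, 2, 6, 10] -> counters=[3,3,7,1,3,6,6,2,3,3,3,2,5,3,1,4]
Step 14: insert f at [0, 2, 5, 7, 15] -> counters=[4,3,8,1,3,7,6,3,3,3,3,2,5,3,1,5]
Step 15: insert rmb at [4, 6, 9, 12, 15] -> counters=[4,3,8,1,4,7,7,3,3,4,3,2,6,3,1,6]
Step 16: insert rmb at [4, 6, 9, 12, 15] -> counters=[4,3,8,1,5,7,8,3,3,5,3,2,7,3,1,7]
Step 17: insert c at [5, 6, 9, 13, 15] -> counters=[4,3,8,1,5,8,9,3,3,6,3,2,7,4,1,8]
Step 18: delete q at [1, 2, 4, 6, 11] -> counters=[4,2,7,1,4,8,8,3,3,6,3,1,7,4,1,8]
Step 19: insert rmb at [4, 6, 9, 12, 15] -> counters=[4,2,7,1,5,8,9,3,3,7,3,1,8,4,1,9]
Final counters=[4,2,7,1,5,8,9,3,3,7,3,1,8,4,1,9] -> 16 nonzero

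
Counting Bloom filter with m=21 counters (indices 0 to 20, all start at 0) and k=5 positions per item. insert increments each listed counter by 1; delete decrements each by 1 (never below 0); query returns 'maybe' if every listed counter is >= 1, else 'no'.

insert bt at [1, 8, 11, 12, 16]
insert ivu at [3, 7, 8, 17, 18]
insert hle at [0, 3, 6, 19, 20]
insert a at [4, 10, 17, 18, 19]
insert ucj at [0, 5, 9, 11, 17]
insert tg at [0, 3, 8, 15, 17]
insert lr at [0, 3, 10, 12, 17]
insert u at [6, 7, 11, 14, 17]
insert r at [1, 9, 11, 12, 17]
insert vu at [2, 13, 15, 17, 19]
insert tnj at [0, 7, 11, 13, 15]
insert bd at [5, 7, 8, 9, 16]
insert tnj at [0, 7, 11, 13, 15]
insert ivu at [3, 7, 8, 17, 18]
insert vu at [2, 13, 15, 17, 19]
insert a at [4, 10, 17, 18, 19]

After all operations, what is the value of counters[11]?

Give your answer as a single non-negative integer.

Answer: 6

Derivation:
Step 1: insert bt at [1, 8, 11, 12, 16] -> counters=[0,1,0,0,0,0,0,0,1,0,0,1,1,0,0,0,1,0,0,0,0]
Step 2: insert ivu at [3, 7, 8, 17, 18] -> counters=[0,1,0,1,0,0,0,1,2,0,0,1,1,0,0,0,1,1,1,0,0]
Step 3: insert hle at [0, 3, 6, 19, 20] -> counters=[1,1,0,2,0,0,1,1,2,0,0,1,1,0,0,0,1,1,1,1,1]
Step 4: insert a at [4, 10, 17, 18, 19] -> counters=[1,1,0,2,1,0,1,1,2,0,1,1,1,0,0,0,1,2,2,2,1]
Step 5: insert ucj at [0, 5, 9, 11, 17] -> counters=[2,1,0,2,1,1,1,1,2,1,1,2,1,0,0,0,1,3,2,2,1]
Step 6: insert tg at [0, 3, 8, 15, 17] -> counters=[3,1,0,3,1,1,1,1,3,1,1,2,1,0,0,1,1,4,2,2,1]
Step 7: insert lr at [0, 3, 10, 12, 17] -> counters=[4,1,0,4,1,1,1,1,3,1,2,2,2,0,0,1,1,5,2,2,1]
Step 8: insert u at [6, 7, 11, 14, 17] -> counters=[4,1,0,4,1,1,2,2,3,1,2,3,2,0,1,1,1,6,2,2,1]
Step 9: insert r at [1, 9, 11, 12, 17] -> counters=[4,2,0,4,1,1,2,2,3,2,2,4,3,0,1,1,1,7,2,2,1]
Step 10: insert vu at [2, 13, 15, 17, 19] -> counters=[4,2,1,4,1,1,2,2,3,2,2,4,3,1,1,2,1,8,2,3,1]
Step 11: insert tnj at [0, 7, 11, 13, 15] -> counters=[5,2,1,4,1,1,2,3,3,2,2,5,3,2,1,3,1,8,2,3,1]
Step 12: insert bd at [5, 7, 8, 9, 16] -> counters=[5,2,1,4,1,2,2,4,4,3,2,5,3,2,1,3,2,8,2,3,1]
Step 13: insert tnj at [0, 7, 11, 13, 15] -> counters=[6,2,1,4,1,2,2,5,4,3,2,6,3,3,1,4,2,8,2,3,1]
Step 14: insert ivu at [3, 7, 8, 17, 18] -> counters=[6,2,1,5,1,2,2,6,5,3,2,6,3,3,1,4,2,9,3,3,1]
Step 15: insert vu at [2, 13, 15, 17, 19] -> counters=[6,2,2,5,1,2,2,6,5,3,2,6,3,4,1,5,2,10,3,4,1]
Step 16: insert a at [4, 10, 17, 18, 19] -> counters=[6,2,2,5,2,2,2,6,5,3,3,6,3,4,1,5,2,11,4,5,1]
Final counters=[6,2,2,5,2,2,2,6,5,3,3,6,3,4,1,5,2,11,4,5,1] -> counters[11]=6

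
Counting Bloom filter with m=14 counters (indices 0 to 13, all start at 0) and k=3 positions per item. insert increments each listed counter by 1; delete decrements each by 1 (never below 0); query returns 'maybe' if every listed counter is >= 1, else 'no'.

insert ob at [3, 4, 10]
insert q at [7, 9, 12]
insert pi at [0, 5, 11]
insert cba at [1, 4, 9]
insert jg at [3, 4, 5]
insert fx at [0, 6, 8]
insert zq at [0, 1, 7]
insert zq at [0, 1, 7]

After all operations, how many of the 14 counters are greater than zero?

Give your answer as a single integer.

Answer: 12

Derivation:
Step 1: insert ob at [3, 4, 10] -> counters=[0,0,0,1,1,0,0,0,0,0,1,0,0,0]
Step 2: insert q at [7, 9, 12] -> counters=[0,0,0,1,1,0,0,1,0,1,1,0,1,0]
Step 3: insert pi at [0, 5, 11] -> counters=[1,0,0,1,1,1,0,1,0,1,1,1,1,0]
Step 4: insert cba at [1, 4, 9] -> counters=[1,1,0,1,2,1,0,1,0,2,1,1,1,0]
Step 5: insert jg at [3, 4, 5] -> counters=[1,1,0,2,3,2,0,1,0,2,1,1,1,0]
Step 6: insert fx at [0, 6, 8] -> counters=[2,1,0,2,3,2,1,1,1,2,1,1,1,0]
Step 7: insert zq at [0, 1, 7] -> counters=[3,2,0,2,3,2,1,2,1,2,1,1,1,0]
Step 8: insert zq at [0, 1, 7] -> counters=[4,3,0,2,3,2,1,3,1,2,1,1,1,0]
Final counters=[4,3,0,2,3,2,1,3,1,2,1,1,1,0] -> 12 nonzero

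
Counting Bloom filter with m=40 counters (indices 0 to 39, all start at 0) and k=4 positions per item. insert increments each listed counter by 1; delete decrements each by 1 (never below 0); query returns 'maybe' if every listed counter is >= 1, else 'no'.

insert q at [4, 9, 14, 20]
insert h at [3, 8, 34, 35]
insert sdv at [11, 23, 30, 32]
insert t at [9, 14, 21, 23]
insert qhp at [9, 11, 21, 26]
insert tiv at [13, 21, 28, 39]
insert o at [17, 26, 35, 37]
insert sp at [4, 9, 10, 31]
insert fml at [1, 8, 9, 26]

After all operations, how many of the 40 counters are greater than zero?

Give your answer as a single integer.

Step 1: insert q at [4, 9, 14, 20] -> counters=[0,0,0,0,1,0,0,0,0,1,0,0,0,0,1,0,0,0,0,0,1,0,0,0,0,0,0,0,0,0,0,0,0,0,0,0,0,0,0,0]
Step 2: insert h at [3, 8, 34, 35] -> counters=[0,0,0,1,1,0,0,0,1,1,0,0,0,0,1,0,0,0,0,0,1,0,0,0,0,0,0,0,0,0,0,0,0,0,1,1,0,0,0,0]
Step 3: insert sdv at [11, 23, 30, 32] -> counters=[0,0,0,1,1,0,0,0,1,1,0,1,0,0,1,0,0,0,0,0,1,0,0,1,0,0,0,0,0,0,1,0,1,0,1,1,0,0,0,0]
Step 4: insert t at [9, 14, 21, 23] -> counters=[0,0,0,1,1,0,0,0,1,2,0,1,0,0,2,0,0,0,0,0,1,1,0,2,0,0,0,0,0,0,1,0,1,0,1,1,0,0,0,0]
Step 5: insert qhp at [9, 11, 21, 26] -> counters=[0,0,0,1,1,0,0,0,1,3,0,2,0,0,2,0,0,0,0,0,1,2,0,2,0,0,1,0,0,0,1,0,1,0,1,1,0,0,0,0]
Step 6: insert tiv at [13, 21, 28, 39] -> counters=[0,0,0,1,1,0,0,0,1,3,0,2,0,1,2,0,0,0,0,0,1,3,0,2,0,0,1,0,1,0,1,0,1,0,1,1,0,0,0,1]
Step 7: insert o at [17, 26, 35, 37] -> counters=[0,0,0,1,1,0,0,0,1,3,0,2,0,1,2,0,0,1,0,0,1,3,0,2,0,0,2,0,1,0,1,0,1,0,1,2,0,1,0,1]
Step 8: insert sp at [4, 9, 10, 31] -> counters=[0,0,0,1,2,0,0,0,1,4,1,2,0,1,2,0,0,1,0,0,1,3,0,2,0,0,2,0,1,0,1,1,1,0,1,2,0,1,0,1]
Step 9: insert fml at [1, 8, 9, 26] -> counters=[0,1,0,1,2,0,0,0,2,5,1,2,0,1,2,0,0,1,0,0,1,3,0,2,0,0,3,0,1,0,1,1,1,0,1,2,0,1,0,1]
Final counters=[0,1,0,1,2,0,0,0,2,5,1,2,0,1,2,0,0,1,0,0,1,3,0,2,0,0,3,0,1,0,1,1,1,0,1,2,0,1,0,1] -> 22 nonzero

Answer: 22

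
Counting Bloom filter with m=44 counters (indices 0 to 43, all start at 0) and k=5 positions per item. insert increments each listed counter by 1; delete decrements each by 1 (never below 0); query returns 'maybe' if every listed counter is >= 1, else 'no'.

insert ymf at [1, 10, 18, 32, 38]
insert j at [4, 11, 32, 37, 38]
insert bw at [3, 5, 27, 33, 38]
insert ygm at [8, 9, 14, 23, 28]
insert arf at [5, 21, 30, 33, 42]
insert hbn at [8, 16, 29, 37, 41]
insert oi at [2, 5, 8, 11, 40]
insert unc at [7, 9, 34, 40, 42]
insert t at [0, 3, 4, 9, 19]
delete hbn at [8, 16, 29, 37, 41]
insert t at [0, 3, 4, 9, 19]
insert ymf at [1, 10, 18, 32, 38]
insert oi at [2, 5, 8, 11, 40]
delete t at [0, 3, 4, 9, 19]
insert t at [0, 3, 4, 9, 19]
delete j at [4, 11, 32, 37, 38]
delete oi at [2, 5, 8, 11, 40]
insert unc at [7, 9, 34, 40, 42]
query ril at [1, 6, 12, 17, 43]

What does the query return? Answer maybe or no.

Answer: no

Derivation:
Step 1: insert ymf at [1, 10, 18, 32, 38] -> counters=[0,1,0,0,0,0,0,0,0,0,1,0,0,0,0,0,0,0,1,0,0,0,0,0,0,0,0,0,0,0,0,0,1,0,0,0,0,0,1,0,0,0,0,0]
Step 2: insert j at [4, 11, 32, 37, 38] -> counters=[0,1,0,0,1,0,0,0,0,0,1,1,0,0,0,0,0,0,1,0,0,0,0,0,0,0,0,0,0,0,0,0,2,0,0,0,0,1,2,0,0,0,0,0]
Step 3: insert bw at [3, 5, 27, 33, 38] -> counters=[0,1,0,1,1,1,0,0,0,0,1,1,0,0,0,0,0,0,1,0,0,0,0,0,0,0,0,1,0,0,0,0,2,1,0,0,0,1,3,0,0,0,0,0]
Step 4: insert ygm at [8, 9, 14, 23, 28] -> counters=[0,1,0,1,1,1,0,0,1,1,1,1,0,0,1,0,0,0,1,0,0,0,0,1,0,0,0,1,1,0,0,0,2,1,0,0,0,1,3,0,0,0,0,0]
Step 5: insert arf at [5, 21, 30, 33, 42] -> counters=[0,1,0,1,1,2,0,0,1,1,1,1,0,0,1,0,0,0,1,0,0,1,0,1,0,0,0,1,1,0,1,0,2,2,0,0,0,1,3,0,0,0,1,0]
Step 6: insert hbn at [8, 16, 29, 37, 41] -> counters=[0,1,0,1,1,2,0,0,2,1,1,1,0,0,1,0,1,0,1,0,0,1,0,1,0,0,0,1,1,1,1,0,2,2,0,0,0,2,3,0,0,1,1,0]
Step 7: insert oi at [2, 5, 8, 11, 40] -> counters=[0,1,1,1,1,3,0,0,3,1,1,2,0,0,1,0,1,0,1,0,0,1,0,1,0,0,0,1,1,1,1,0,2,2,0,0,0,2,3,0,1,1,1,0]
Step 8: insert unc at [7, 9, 34, 40, 42] -> counters=[0,1,1,1,1,3,0,1,3,2,1,2,0,0,1,0,1,0,1,0,0,1,0,1,0,0,0,1,1,1,1,0,2,2,1,0,0,2,3,0,2,1,2,0]
Step 9: insert t at [0, 3, 4, 9, 19] -> counters=[1,1,1,2,2,3,0,1,3,3,1,2,0,0,1,0,1,0,1,1,0,1,0,1,0,0,0,1,1,1,1,0,2,2,1,0,0,2,3,0,2,1,2,0]
Step 10: delete hbn at [8, 16, 29, 37, 41] -> counters=[1,1,1,2,2,3,0,1,2,3,1,2,0,0,1,0,0,0,1,1,0,1,0,1,0,0,0,1,1,0,1,0,2,2,1,0,0,1,3,0,2,0,2,0]
Step 11: insert t at [0, 3, 4, 9, 19] -> counters=[2,1,1,3,3,3,0,1,2,4,1,2,0,0,1,0,0,0,1,2,0,1,0,1,0,0,0,1,1,0,1,0,2,2,1,0,0,1,3,0,2,0,2,0]
Step 12: insert ymf at [1, 10, 18, 32, 38] -> counters=[2,2,1,3,3,3,0,1,2,4,2,2,0,0,1,0,0,0,2,2,0,1,0,1,0,0,0,1,1,0,1,0,3,2,1,0,0,1,4,0,2,0,2,0]
Step 13: insert oi at [2, 5, 8, 11, 40] -> counters=[2,2,2,3,3,4,0,1,3,4,2,3,0,0,1,0,0,0,2,2,0,1,0,1,0,0,0,1,1,0,1,0,3,2,1,0,0,1,4,0,3,0,2,0]
Step 14: delete t at [0, 3, 4, 9, 19] -> counters=[1,2,2,2,2,4,0,1,3,3,2,3,0,0,1,0,0,0,2,1,0,1,0,1,0,0,0,1,1,0,1,0,3,2,1,0,0,1,4,0,3,0,2,0]
Step 15: insert t at [0, 3, 4, 9, 19] -> counters=[2,2,2,3,3,4,0,1,3,4,2,3,0,0,1,0,0,0,2,2,0,1,0,1,0,0,0,1,1,0,1,0,3,2,1,0,0,1,4,0,3,0,2,0]
Step 16: delete j at [4, 11, 32, 37, 38] -> counters=[2,2,2,3,2,4,0,1,3,4,2,2,0,0,1,0,0,0,2,2,0,1,0,1,0,0,0,1,1,0,1,0,2,2,1,0,0,0,3,0,3,0,2,0]
Step 17: delete oi at [2, 5, 8, 11, 40] -> counters=[2,2,1,3,2,3,0,1,2,4,2,1,0,0,1,0,0,0,2,2,0,1,0,1,0,0,0,1,1,0,1,0,2,2,1,0,0,0,3,0,2,0,2,0]
Step 18: insert unc at [7, 9, 34, 40, 42] -> counters=[2,2,1,3,2,3,0,2,2,5,2,1,0,0,1,0,0,0,2,2,0,1,0,1,0,0,0,1,1,0,1,0,2,2,2,0,0,0,3,0,3,0,3,0]
Query ril: check counters[1]=2 counters[6]=0 counters[12]=0 counters[17]=0 counters[43]=0 -> no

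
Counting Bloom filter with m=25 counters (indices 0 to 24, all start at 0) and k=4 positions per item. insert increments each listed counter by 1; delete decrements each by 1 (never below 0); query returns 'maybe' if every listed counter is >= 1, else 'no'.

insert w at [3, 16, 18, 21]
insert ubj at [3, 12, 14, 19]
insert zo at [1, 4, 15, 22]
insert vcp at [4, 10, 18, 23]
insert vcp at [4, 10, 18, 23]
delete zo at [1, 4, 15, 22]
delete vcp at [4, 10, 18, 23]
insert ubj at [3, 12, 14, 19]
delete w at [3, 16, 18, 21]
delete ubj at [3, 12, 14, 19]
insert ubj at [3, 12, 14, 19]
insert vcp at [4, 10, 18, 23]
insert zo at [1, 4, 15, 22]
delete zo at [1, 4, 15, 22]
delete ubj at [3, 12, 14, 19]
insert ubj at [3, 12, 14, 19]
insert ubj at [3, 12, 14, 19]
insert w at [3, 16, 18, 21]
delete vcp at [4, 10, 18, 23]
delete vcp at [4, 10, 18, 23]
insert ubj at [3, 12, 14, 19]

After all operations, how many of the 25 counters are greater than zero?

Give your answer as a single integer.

Answer: 7

Derivation:
Step 1: insert w at [3, 16, 18, 21] -> counters=[0,0,0,1,0,0,0,0,0,0,0,0,0,0,0,0,1,0,1,0,0,1,0,0,0]
Step 2: insert ubj at [3, 12, 14, 19] -> counters=[0,0,0,2,0,0,0,0,0,0,0,0,1,0,1,0,1,0,1,1,0,1,0,0,0]
Step 3: insert zo at [1, 4, 15, 22] -> counters=[0,1,0,2,1,0,0,0,0,0,0,0,1,0,1,1,1,0,1,1,0,1,1,0,0]
Step 4: insert vcp at [4, 10, 18, 23] -> counters=[0,1,0,2,2,0,0,0,0,0,1,0,1,0,1,1,1,0,2,1,0,1,1,1,0]
Step 5: insert vcp at [4, 10, 18, 23] -> counters=[0,1,0,2,3,0,0,0,0,0,2,0,1,0,1,1,1,0,3,1,0,1,1,2,0]
Step 6: delete zo at [1, 4, 15, 22] -> counters=[0,0,0,2,2,0,0,0,0,0,2,0,1,0,1,0,1,0,3,1,0,1,0,2,0]
Step 7: delete vcp at [4, 10, 18, 23] -> counters=[0,0,0,2,1,0,0,0,0,0,1,0,1,0,1,0,1,0,2,1,0,1,0,1,0]
Step 8: insert ubj at [3, 12, 14, 19] -> counters=[0,0,0,3,1,0,0,0,0,0,1,0,2,0,2,0,1,0,2,2,0,1,0,1,0]
Step 9: delete w at [3, 16, 18, 21] -> counters=[0,0,0,2,1,0,0,0,0,0,1,0,2,0,2,0,0,0,1,2,0,0,0,1,0]
Step 10: delete ubj at [3, 12, 14, 19] -> counters=[0,0,0,1,1,0,0,0,0,0,1,0,1,0,1,0,0,0,1,1,0,0,0,1,0]
Step 11: insert ubj at [3, 12, 14, 19] -> counters=[0,0,0,2,1,0,0,0,0,0,1,0,2,0,2,0,0,0,1,2,0,0,0,1,0]
Step 12: insert vcp at [4, 10, 18, 23] -> counters=[0,0,0,2,2,0,0,0,0,0,2,0,2,0,2,0,0,0,2,2,0,0,0,2,0]
Step 13: insert zo at [1, 4, 15, 22] -> counters=[0,1,0,2,3,0,0,0,0,0,2,0,2,0,2,1,0,0,2,2,0,0,1,2,0]
Step 14: delete zo at [1, 4, 15, 22] -> counters=[0,0,0,2,2,0,0,0,0,0,2,0,2,0,2,0,0,0,2,2,0,0,0,2,0]
Step 15: delete ubj at [3, 12, 14, 19] -> counters=[0,0,0,1,2,0,0,0,0,0,2,0,1,0,1,0,0,0,2,1,0,0,0,2,0]
Step 16: insert ubj at [3, 12, 14, 19] -> counters=[0,0,0,2,2,0,0,0,0,0,2,0,2,0,2,0,0,0,2,2,0,0,0,2,0]
Step 17: insert ubj at [3, 12, 14, 19] -> counters=[0,0,0,3,2,0,0,0,0,0,2,0,3,0,3,0,0,0,2,3,0,0,0,2,0]
Step 18: insert w at [3, 16, 18, 21] -> counters=[0,0,0,4,2,0,0,0,0,0,2,0,3,0,3,0,1,0,3,3,0,1,0,2,0]
Step 19: delete vcp at [4, 10, 18, 23] -> counters=[0,0,0,4,1,0,0,0,0,0,1,0,3,0,3,0,1,0,2,3,0,1,0,1,0]
Step 20: delete vcp at [4, 10, 18, 23] -> counters=[0,0,0,4,0,0,0,0,0,0,0,0,3,0,3,0,1,0,1,3,0,1,0,0,0]
Step 21: insert ubj at [3, 12, 14, 19] -> counters=[0,0,0,5,0,0,0,0,0,0,0,0,4,0,4,0,1,0,1,4,0,1,0,0,0]
Final counters=[0,0,0,5,0,0,0,0,0,0,0,0,4,0,4,0,1,0,1,4,0,1,0,0,0] -> 7 nonzero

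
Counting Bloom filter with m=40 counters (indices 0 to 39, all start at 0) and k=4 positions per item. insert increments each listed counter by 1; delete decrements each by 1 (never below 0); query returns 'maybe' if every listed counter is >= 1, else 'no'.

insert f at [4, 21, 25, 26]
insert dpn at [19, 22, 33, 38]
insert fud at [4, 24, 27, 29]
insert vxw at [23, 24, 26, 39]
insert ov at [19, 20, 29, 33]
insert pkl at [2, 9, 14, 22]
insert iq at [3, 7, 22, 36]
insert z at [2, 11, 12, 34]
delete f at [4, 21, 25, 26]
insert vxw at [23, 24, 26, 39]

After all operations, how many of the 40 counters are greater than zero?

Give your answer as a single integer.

Answer: 21

Derivation:
Step 1: insert f at [4, 21, 25, 26] -> counters=[0,0,0,0,1,0,0,0,0,0,0,0,0,0,0,0,0,0,0,0,0,1,0,0,0,1,1,0,0,0,0,0,0,0,0,0,0,0,0,0]
Step 2: insert dpn at [19, 22, 33, 38] -> counters=[0,0,0,0,1,0,0,0,0,0,0,0,0,0,0,0,0,0,0,1,0,1,1,0,0,1,1,0,0,0,0,0,0,1,0,0,0,0,1,0]
Step 3: insert fud at [4, 24, 27, 29] -> counters=[0,0,0,0,2,0,0,0,0,0,0,0,0,0,0,0,0,0,0,1,0,1,1,0,1,1,1,1,0,1,0,0,0,1,0,0,0,0,1,0]
Step 4: insert vxw at [23, 24, 26, 39] -> counters=[0,0,0,0,2,0,0,0,0,0,0,0,0,0,0,0,0,0,0,1,0,1,1,1,2,1,2,1,0,1,0,0,0,1,0,0,0,0,1,1]
Step 5: insert ov at [19, 20, 29, 33] -> counters=[0,0,0,0,2,0,0,0,0,0,0,0,0,0,0,0,0,0,0,2,1,1,1,1,2,1,2,1,0,2,0,0,0,2,0,0,0,0,1,1]
Step 6: insert pkl at [2, 9, 14, 22] -> counters=[0,0,1,0,2,0,0,0,0,1,0,0,0,0,1,0,0,0,0,2,1,1,2,1,2,1,2,1,0,2,0,0,0,2,0,0,0,0,1,1]
Step 7: insert iq at [3, 7, 22, 36] -> counters=[0,0,1,1,2,0,0,1,0,1,0,0,0,0,1,0,0,0,0,2,1,1,3,1,2,1,2,1,0,2,0,0,0,2,0,0,1,0,1,1]
Step 8: insert z at [2, 11, 12, 34] -> counters=[0,0,2,1,2,0,0,1,0,1,0,1,1,0,1,0,0,0,0,2,1,1,3,1,2,1,2,1,0,2,0,0,0,2,1,0,1,0,1,1]
Step 9: delete f at [4, 21, 25, 26] -> counters=[0,0,2,1,1,0,0,1,0,1,0,1,1,0,1,0,0,0,0,2,1,0,3,1,2,0,1,1,0,2,0,0,0,2,1,0,1,0,1,1]
Step 10: insert vxw at [23, 24, 26, 39] -> counters=[0,0,2,1,1,0,0,1,0,1,0,1,1,0,1,0,0,0,0,2,1,0,3,2,3,0,2,1,0,2,0,0,0,2,1,0,1,0,1,2]
Final counters=[0,0,2,1,1,0,0,1,0,1,0,1,1,0,1,0,0,0,0,2,1,0,3,2,3,0,2,1,0,2,0,0,0,2,1,0,1,0,1,2] -> 21 nonzero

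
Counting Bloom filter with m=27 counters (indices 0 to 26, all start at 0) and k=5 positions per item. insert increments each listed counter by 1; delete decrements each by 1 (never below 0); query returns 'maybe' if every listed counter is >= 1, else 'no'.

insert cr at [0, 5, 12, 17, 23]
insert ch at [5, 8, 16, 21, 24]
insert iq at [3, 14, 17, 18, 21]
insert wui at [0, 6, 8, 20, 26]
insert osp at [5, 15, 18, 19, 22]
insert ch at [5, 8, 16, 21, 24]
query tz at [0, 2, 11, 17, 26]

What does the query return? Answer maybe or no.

Step 1: insert cr at [0, 5, 12, 17, 23] -> counters=[1,0,0,0,0,1,0,0,0,0,0,0,1,0,0,0,0,1,0,0,0,0,0,1,0,0,0]
Step 2: insert ch at [5, 8, 16, 21, 24] -> counters=[1,0,0,0,0,2,0,0,1,0,0,0,1,0,0,0,1,1,0,0,0,1,0,1,1,0,0]
Step 3: insert iq at [3, 14, 17, 18, 21] -> counters=[1,0,0,1,0,2,0,0,1,0,0,0,1,0,1,0,1,2,1,0,0,2,0,1,1,0,0]
Step 4: insert wui at [0, 6, 8, 20, 26] -> counters=[2,0,0,1,0,2,1,0,2,0,0,0,1,0,1,0,1,2,1,0,1,2,0,1,1,0,1]
Step 5: insert osp at [5, 15, 18, 19, 22] -> counters=[2,0,0,1,0,3,1,0,2,0,0,0,1,0,1,1,1,2,2,1,1,2,1,1,1,0,1]
Step 6: insert ch at [5, 8, 16, 21, 24] -> counters=[2,0,0,1,0,4,1,0,3,0,0,0,1,0,1,1,2,2,2,1,1,3,1,1,2,0,1]
Query tz: check counters[0]=2 counters[2]=0 counters[11]=0 counters[17]=2 counters[26]=1 -> no

Answer: no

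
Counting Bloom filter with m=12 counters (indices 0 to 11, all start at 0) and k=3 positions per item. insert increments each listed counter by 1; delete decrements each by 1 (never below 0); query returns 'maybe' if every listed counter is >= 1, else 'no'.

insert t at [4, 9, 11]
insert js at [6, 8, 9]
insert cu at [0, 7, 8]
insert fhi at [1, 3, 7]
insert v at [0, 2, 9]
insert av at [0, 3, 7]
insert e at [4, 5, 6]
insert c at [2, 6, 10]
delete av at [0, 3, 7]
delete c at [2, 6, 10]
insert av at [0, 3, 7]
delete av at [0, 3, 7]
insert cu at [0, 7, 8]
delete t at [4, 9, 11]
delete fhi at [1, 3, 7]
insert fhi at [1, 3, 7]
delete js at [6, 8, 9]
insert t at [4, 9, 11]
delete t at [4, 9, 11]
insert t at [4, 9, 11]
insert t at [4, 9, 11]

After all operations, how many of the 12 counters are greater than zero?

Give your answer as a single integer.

Step 1: insert t at [4, 9, 11] -> counters=[0,0,0,0,1,0,0,0,0,1,0,1]
Step 2: insert js at [6, 8, 9] -> counters=[0,0,0,0,1,0,1,0,1,2,0,1]
Step 3: insert cu at [0, 7, 8] -> counters=[1,0,0,0,1,0,1,1,2,2,0,1]
Step 4: insert fhi at [1, 3, 7] -> counters=[1,1,0,1,1,0,1,2,2,2,0,1]
Step 5: insert v at [0, 2, 9] -> counters=[2,1,1,1,1,0,1,2,2,3,0,1]
Step 6: insert av at [0, 3, 7] -> counters=[3,1,1,2,1,0,1,3,2,3,0,1]
Step 7: insert e at [4, 5, 6] -> counters=[3,1,1,2,2,1,2,3,2,3,0,1]
Step 8: insert c at [2, 6, 10] -> counters=[3,1,2,2,2,1,3,3,2,3,1,1]
Step 9: delete av at [0, 3, 7] -> counters=[2,1,2,1,2,1,3,2,2,3,1,1]
Step 10: delete c at [2, 6, 10] -> counters=[2,1,1,1,2,1,2,2,2,3,0,1]
Step 11: insert av at [0, 3, 7] -> counters=[3,1,1,2,2,1,2,3,2,3,0,1]
Step 12: delete av at [0, 3, 7] -> counters=[2,1,1,1,2,1,2,2,2,3,0,1]
Step 13: insert cu at [0, 7, 8] -> counters=[3,1,1,1,2,1,2,3,3,3,0,1]
Step 14: delete t at [4, 9, 11] -> counters=[3,1,1,1,1,1,2,3,3,2,0,0]
Step 15: delete fhi at [1, 3, 7] -> counters=[3,0,1,0,1,1,2,2,3,2,0,0]
Step 16: insert fhi at [1, 3, 7] -> counters=[3,1,1,1,1,1,2,3,3,2,0,0]
Step 17: delete js at [6, 8, 9] -> counters=[3,1,1,1,1,1,1,3,2,1,0,0]
Step 18: insert t at [4, 9, 11] -> counters=[3,1,1,1,2,1,1,3,2,2,0,1]
Step 19: delete t at [4, 9, 11] -> counters=[3,1,1,1,1,1,1,3,2,1,0,0]
Step 20: insert t at [4, 9, 11] -> counters=[3,1,1,1,2,1,1,3,2,2,0,1]
Step 21: insert t at [4, 9, 11] -> counters=[3,1,1,1,3,1,1,3,2,3,0,2]
Final counters=[3,1,1,1,3,1,1,3,2,3,0,2] -> 11 nonzero

Answer: 11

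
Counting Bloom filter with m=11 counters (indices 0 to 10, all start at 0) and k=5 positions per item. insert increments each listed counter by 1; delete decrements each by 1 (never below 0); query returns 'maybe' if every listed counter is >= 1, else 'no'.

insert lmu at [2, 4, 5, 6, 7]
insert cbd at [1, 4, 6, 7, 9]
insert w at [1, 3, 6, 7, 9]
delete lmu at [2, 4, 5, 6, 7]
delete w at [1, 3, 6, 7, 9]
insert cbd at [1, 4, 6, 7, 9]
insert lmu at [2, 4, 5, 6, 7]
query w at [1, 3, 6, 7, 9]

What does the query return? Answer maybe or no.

Step 1: insert lmu at [2, 4, 5, 6, 7] -> counters=[0,0,1,0,1,1,1,1,0,0,0]
Step 2: insert cbd at [1, 4, 6, 7, 9] -> counters=[0,1,1,0,2,1,2,2,0,1,0]
Step 3: insert w at [1, 3, 6, 7, 9] -> counters=[0,2,1,1,2,1,3,3,0,2,0]
Step 4: delete lmu at [2, 4, 5, 6, 7] -> counters=[0,2,0,1,1,0,2,2,0,2,0]
Step 5: delete w at [1, 3, 6, 7, 9] -> counters=[0,1,0,0,1,0,1,1,0,1,0]
Step 6: insert cbd at [1, 4, 6, 7, 9] -> counters=[0,2,0,0,2,0,2,2,0,2,0]
Step 7: insert lmu at [2, 4, 5, 6, 7] -> counters=[0,2,1,0,3,1,3,3,0,2,0]
Query w: check counters[1]=2 counters[3]=0 counters[6]=3 counters[7]=3 counters[9]=2 -> no

Answer: no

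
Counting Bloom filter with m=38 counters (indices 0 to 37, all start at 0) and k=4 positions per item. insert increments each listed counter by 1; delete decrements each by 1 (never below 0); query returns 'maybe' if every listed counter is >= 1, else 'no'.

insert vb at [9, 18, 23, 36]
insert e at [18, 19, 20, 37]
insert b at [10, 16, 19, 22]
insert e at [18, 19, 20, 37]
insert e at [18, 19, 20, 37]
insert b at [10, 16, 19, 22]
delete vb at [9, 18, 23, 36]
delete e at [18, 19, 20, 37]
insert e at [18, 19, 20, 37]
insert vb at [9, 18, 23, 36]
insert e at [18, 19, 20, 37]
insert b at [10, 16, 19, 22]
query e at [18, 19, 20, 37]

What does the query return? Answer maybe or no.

Step 1: insert vb at [9, 18, 23, 36] -> counters=[0,0,0,0,0,0,0,0,0,1,0,0,0,0,0,0,0,0,1,0,0,0,0,1,0,0,0,0,0,0,0,0,0,0,0,0,1,0]
Step 2: insert e at [18, 19, 20, 37] -> counters=[0,0,0,0,0,0,0,0,0,1,0,0,0,0,0,0,0,0,2,1,1,0,0,1,0,0,0,0,0,0,0,0,0,0,0,0,1,1]
Step 3: insert b at [10, 16, 19, 22] -> counters=[0,0,0,0,0,0,0,0,0,1,1,0,0,0,0,0,1,0,2,2,1,0,1,1,0,0,0,0,0,0,0,0,0,0,0,0,1,1]
Step 4: insert e at [18, 19, 20, 37] -> counters=[0,0,0,0,0,0,0,0,0,1,1,0,0,0,0,0,1,0,3,3,2,0,1,1,0,0,0,0,0,0,0,0,0,0,0,0,1,2]
Step 5: insert e at [18, 19, 20, 37] -> counters=[0,0,0,0,0,0,0,0,0,1,1,0,0,0,0,0,1,0,4,4,3,0,1,1,0,0,0,0,0,0,0,0,0,0,0,0,1,3]
Step 6: insert b at [10, 16, 19, 22] -> counters=[0,0,0,0,0,0,0,0,0,1,2,0,0,0,0,0,2,0,4,5,3,0,2,1,0,0,0,0,0,0,0,0,0,0,0,0,1,3]
Step 7: delete vb at [9, 18, 23, 36] -> counters=[0,0,0,0,0,0,0,0,0,0,2,0,0,0,0,0,2,0,3,5,3,0,2,0,0,0,0,0,0,0,0,0,0,0,0,0,0,3]
Step 8: delete e at [18, 19, 20, 37] -> counters=[0,0,0,0,0,0,0,0,0,0,2,0,0,0,0,0,2,0,2,4,2,0,2,0,0,0,0,0,0,0,0,0,0,0,0,0,0,2]
Step 9: insert e at [18, 19, 20, 37] -> counters=[0,0,0,0,0,0,0,0,0,0,2,0,0,0,0,0,2,0,3,5,3,0,2,0,0,0,0,0,0,0,0,0,0,0,0,0,0,3]
Step 10: insert vb at [9, 18, 23, 36] -> counters=[0,0,0,0,0,0,0,0,0,1,2,0,0,0,0,0,2,0,4,5,3,0,2,1,0,0,0,0,0,0,0,0,0,0,0,0,1,3]
Step 11: insert e at [18, 19, 20, 37] -> counters=[0,0,0,0,0,0,0,0,0,1,2,0,0,0,0,0,2,0,5,6,4,0,2,1,0,0,0,0,0,0,0,0,0,0,0,0,1,4]
Step 12: insert b at [10, 16, 19, 22] -> counters=[0,0,0,0,0,0,0,0,0,1,3,0,0,0,0,0,3,0,5,7,4,0,3,1,0,0,0,0,0,0,0,0,0,0,0,0,1,4]
Query e: check counters[18]=5 counters[19]=7 counters[20]=4 counters[37]=4 -> maybe

Answer: maybe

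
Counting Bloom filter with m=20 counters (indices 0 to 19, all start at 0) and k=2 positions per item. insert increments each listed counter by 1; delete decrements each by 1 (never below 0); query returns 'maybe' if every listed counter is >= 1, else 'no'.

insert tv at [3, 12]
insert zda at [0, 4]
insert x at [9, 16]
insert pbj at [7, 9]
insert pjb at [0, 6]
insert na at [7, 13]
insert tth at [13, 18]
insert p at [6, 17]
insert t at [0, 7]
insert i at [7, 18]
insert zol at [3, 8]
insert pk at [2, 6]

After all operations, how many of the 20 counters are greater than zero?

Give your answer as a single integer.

Step 1: insert tv at [3, 12] -> counters=[0,0,0,1,0,0,0,0,0,0,0,0,1,0,0,0,0,0,0,0]
Step 2: insert zda at [0, 4] -> counters=[1,0,0,1,1,0,0,0,0,0,0,0,1,0,0,0,0,0,0,0]
Step 3: insert x at [9, 16] -> counters=[1,0,0,1,1,0,0,0,0,1,0,0,1,0,0,0,1,0,0,0]
Step 4: insert pbj at [7, 9] -> counters=[1,0,0,1,1,0,0,1,0,2,0,0,1,0,0,0,1,0,0,0]
Step 5: insert pjb at [0, 6] -> counters=[2,0,0,1,1,0,1,1,0,2,0,0,1,0,0,0,1,0,0,0]
Step 6: insert na at [7, 13] -> counters=[2,0,0,1,1,0,1,2,0,2,0,0,1,1,0,0,1,0,0,0]
Step 7: insert tth at [13, 18] -> counters=[2,0,0,1,1,0,1,2,0,2,0,0,1,2,0,0,1,0,1,0]
Step 8: insert p at [6, 17] -> counters=[2,0,0,1,1,0,2,2,0,2,0,0,1,2,0,0,1,1,1,0]
Step 9: insert t at [0, 7] -> counters=[3,0,0,1,1,0,2,3,0,2,0,0,1,2,0,0,1,1,1,0]
Step 10: insert i at [7, 18] -> counters=[3,0,0,1,1,0,2,4,0,2,0,0,1,2,0,0,1,1,2,0]
Step 11: insert zol at [3, 8] -> counters=[3,0,0,2,1,0,2,4,1,2,0,0,1,2,0,0,1,1,2,0]
Step 12: insert pk at [2, 6] -> counters=[3,0,1,2,1,0,3,4,1,2,0,0,1,2,0,0,1,1,2,0]
Final counters=[3,0,1,2,1,0,3,4,1,2,0,0,1,2,0,0,1,1,2,0] -> 13 nonzero

Answer: 13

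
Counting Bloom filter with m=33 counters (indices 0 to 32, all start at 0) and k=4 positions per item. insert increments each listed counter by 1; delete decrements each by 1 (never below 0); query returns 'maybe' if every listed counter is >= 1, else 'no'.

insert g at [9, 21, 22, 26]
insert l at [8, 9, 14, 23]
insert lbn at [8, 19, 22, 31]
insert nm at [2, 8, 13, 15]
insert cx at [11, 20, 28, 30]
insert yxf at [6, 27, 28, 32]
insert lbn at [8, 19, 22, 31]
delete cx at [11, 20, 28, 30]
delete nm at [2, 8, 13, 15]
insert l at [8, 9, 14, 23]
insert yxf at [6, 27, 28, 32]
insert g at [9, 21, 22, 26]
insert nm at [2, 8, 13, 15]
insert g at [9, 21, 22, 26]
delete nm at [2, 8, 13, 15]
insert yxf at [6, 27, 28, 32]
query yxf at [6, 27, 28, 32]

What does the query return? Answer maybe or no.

Answer: maybe

Derivation:
Step 1: insert g at [9, 21, 22, 26] -> counters=[0,0,0,0,0,0,0,0,0,1,0,0,0,0,0,0,0,0,0,0,0,1,1,0,0,0,1,0,0,0,0,0,0]
Step 2: insert l at [8, 9, 14, 23] -> counters=[0,0,0,0,0,0,0,0,1,2,0,0,0,0,1,0,0,0,0,0,0,1,1,1,0,0,1,0,0,0,0,0,0]
Step 3: insert lbn at [8, 19, 22, 31] -> counters=[0,0,0,0,0,0,0,0,2,2,0,0,0,0,1,0,0,0,0,1,0,1,2,1,0,0,1,0,0,0,0,1,0]
Step 4: insert nm at [2, 8, 13, 15] -> counters=[0,0,1,0,0,0,0,0,3,2,0,0,0,1,1,1,0,0,0,1,0,1,2,1,0,0,1,0,0,0,0,1,0]
Step 5: insert cx at [11, 20, 28, 30] -> counters=[0,0,1,0,0,0,0,0,3,2,0,1,0,1,1,1,0,0,0,1,1,1,2,1,0,0,1,0,1,0,1,1,0]
Step 6: insert yxf at [6, 27, 28, 32] -> counters=[0,0,1,0,0,0,1,0,3,2,0,1,0,1,1,1,0,0,0,1,1,1,2,1,0,0,1,1,2,0,1,1,1]
Step 7: insert lbn at [8, 19, 22, 31] -> counters=[0,0,1,0,0,0,1,0,4,2,0,1,0,1,1,1,0,0,0,2,1,1,3,1,0,0,1,1,2,0,1,2,1]
Step 8: delete cx at [11, 20, 28, 30] -> counters=[0,0,1,0,0,0,1,0,4,2,0,0,0,1,1,1,0,0,0,2,0,1,3,1,0,0,1,1,1,0,0,2,1]
Step 9: delete nm at [2, 8, 13, 15] -> counters=[0,0,0,0,0,0,1,0,3,2,0,0,0,0,1,0,0,0,0,2,0,1,3,1,0,0,1,1,1,0,0,2,1]
Step 10: insert l at [8, 9, 14, 23] -> counters=[0,0,0,0,0,0,1,0,4,3,0,0,0,0,2,0,0,0,0,2,0,1,3,2,0,0,1,1,1,0,0,2,1]
Step 11: insert yxf at [6, 27, 28, 32] -> counters=[0,0,0,0,0,0,2,0,4,3,0,0,0,0,2,0,0,0,0,2,0,1,3,2,0,0,1,2,2,0,0,2,2]
Step 12: insert g at [9, 21, 22, 26] -> counters=[0,0,0,0,0,0,2,0,4,4,0,0,0,0,2,0,0,0,0,2,0,2,4,2,0,0,2,2,2,0,0,2,2]
Step 13: insert nm at [2, 8, 13, 15] -> counters=[0,0,1,0,0,0,2,0,5,4,0,0,0,1,2,1,0,0,0,2,0,2,4,2,0,0,2,2,2,0,0,2,2]
Step 14: insert g at [9, 21, 22, 26] -> counters=[0,0,1,0,0,0,2,0,5,5,0,0,0,1,2,1,0,0,0,2,0,3,5,2,0,0,3,2,2,0,0,2,2]
Step 15: delete nm at [2, 8, 13, 15] -> counters=[0,0,0,0,0,0,2,0,4,5,0,0,0,0,2,0,0,0,0,2,0,3,5,2,0,0,3,2,2,0,0,2,2]
Step 16: insert yxf at [6, 27, 28, 32] -> counters=[0,0,0,0,0,0,3,0,4,5,0,0,0,0,2,0,0,0,0,2,0,3,5,2,0,0,3,3,3,0,0,2,3]
Query yxf: check counters[6]=3 counters[27]=3 counters[28]=3 counters[32]=3 -> maybe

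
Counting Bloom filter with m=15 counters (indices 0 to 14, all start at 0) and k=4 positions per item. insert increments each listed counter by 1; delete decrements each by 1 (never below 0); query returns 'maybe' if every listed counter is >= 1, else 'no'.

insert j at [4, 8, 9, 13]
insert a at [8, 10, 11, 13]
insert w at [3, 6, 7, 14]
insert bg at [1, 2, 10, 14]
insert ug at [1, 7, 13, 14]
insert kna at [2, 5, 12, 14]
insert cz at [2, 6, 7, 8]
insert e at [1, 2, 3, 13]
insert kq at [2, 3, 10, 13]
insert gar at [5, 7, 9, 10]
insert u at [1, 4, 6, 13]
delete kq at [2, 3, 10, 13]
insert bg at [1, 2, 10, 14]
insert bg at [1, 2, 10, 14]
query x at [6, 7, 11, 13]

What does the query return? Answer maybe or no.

Step 1: insert j at [4, 8, 9, 13] -> counters=[0,0,0,0,1,0,0,0,1,1,0,0,0,1,0]
Step 2: insert a at [8, 10, 11, 13] -> counters=[0,0,0,0,1,0,0,0,2,1,1,1,0,2,0]
Step 3: insert w at [3, 6, 7, 14] -> counters=[0,0,0,1,1,0,1,1,2,1,1,1,0,2,1]
Step 4: insert bg at [1, 2, 10, 14] -> counters=[0,1,1,1,1,0,1,1,2,1,2,1,0,2,2]
Step 5: insert ug at [1, 7, 13, 14] -> counters=[0,2,1,1,1,0,1,2,2,1,2,1,0,3,3]
Step 6: insert kna at [2, 5, 12, 14] -> counters=[0,2,2,1,1,1,1,2,2,1,2,1,1,3,4]
Step 7: insert cz at [2, 6, 7, 8] -> counters=[0,2,3,1,1,1,2,3,3,1,2,1,1,3,4]
Step 8: insert e at [1, 2, 3, 13] -> counters=[0,3,4,2,1,1,2,3,3,1,2,1,1,4,4]
Step 9: insert kq at [2, 3, 10, 13] -> counters=[0,3,5,3,1,1,2,3,3,1,3,1,1,5,4]
Step 10: insert gar at [5, 7, 9, 10] -> counters=[0,3,5,3,1,2,2,4,3,2,4,1,1,5,4]
Step 11: insert u at [1, 4, 6, 13] -> counters=[0,4,5,3,2,2,3,4,3,2,4,1,1,6,4]
Step 12: delete kq at [2, 3, 10, 13] -> counters=[0,4,4,2,2,2,3,4,3,2,3,1,1,5,4]
Step 13: insert bg at [1, 2, 10, 14] -> counters=[0,5,5,2,2,2,3,4,3,2,4,1,1,5,5]
Step 14: insert bg at [1, 2, 10, 14] -> counters=[0,6,6,2,2,2,3,4,3,2,5,1,1,5,6]
Query x: check counters[6]=3 counters[7]=4 counters[11]=1 counters[13]=5 -> maybe

Answer: maybe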